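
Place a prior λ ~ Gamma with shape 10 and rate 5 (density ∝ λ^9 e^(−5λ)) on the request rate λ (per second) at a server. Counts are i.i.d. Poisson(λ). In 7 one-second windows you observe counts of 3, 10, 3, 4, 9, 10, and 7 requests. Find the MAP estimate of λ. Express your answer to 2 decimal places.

λ̂_MAP = 4.58

Σxᵢ = 3+10+3+4+9+10+7 = 46, with n = 7.
Posterior ∝ λ^9e^(−5λ) · λ^46e^(−7λ) = λ^55e^(−12λ), i.e. Gamma(shape=56, rate=12).
The mode of a Gamma(a, b) with a ≥ 1 (shape–rate) is (a−1)/b = 55/12 ≈ 4.58.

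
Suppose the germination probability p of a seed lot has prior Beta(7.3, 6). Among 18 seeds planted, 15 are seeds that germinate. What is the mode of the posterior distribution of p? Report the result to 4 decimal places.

p̂_MAP = 0.7270

Prior: Beta(7.3, 6).
Data: 15 successes in 18 trials. The binomial likelihood contributes p^15(1−p)^3, so the posterior is Beta(7.3+15, 6+3) = Beta(22.3, 9).
For Beta(a, b) with a, b > 1 the mode is (a−1)/(a+b−2) = 21.3/29.3 ≈ 0.7270.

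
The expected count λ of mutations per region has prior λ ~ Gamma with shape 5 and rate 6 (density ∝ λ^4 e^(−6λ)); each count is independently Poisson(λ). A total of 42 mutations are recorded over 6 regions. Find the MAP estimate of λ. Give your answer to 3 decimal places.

Σxᵢ = 42, n = 6.
Posterior ∝ λ^4e^(−6λ) · λ^42e^(−6λ) = λ^46e^(−12λ), i.e. Gamma(shape=47, rate=12).
The mode of a Gamma(a, b) with a ≥ 1 (shape–rate) is (a−1)/b = 46/12 ≈ 3.833.

λ̂_MAP = 3.833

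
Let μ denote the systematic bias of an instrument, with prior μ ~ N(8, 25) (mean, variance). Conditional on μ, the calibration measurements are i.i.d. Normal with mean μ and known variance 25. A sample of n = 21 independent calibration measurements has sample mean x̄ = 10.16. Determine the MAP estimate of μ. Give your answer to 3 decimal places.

μ̂_MAP = 10.062

n = 21, x̄ = 10.16.
For a Normal prior and Normal likelihood with known variance, the posterior is Normal; its mode equals its mean, the precision-weighted average.
Prior precision 1/σ₀² = 1/25 = 0.04; data precision n/σ² = 21/25 = 0.84.
μ̂ = (0.04·8 + 0.84·10.16) / (0.04 + 0.84) = 8.8544/0.88 = 2767/275 ≈ 10.062.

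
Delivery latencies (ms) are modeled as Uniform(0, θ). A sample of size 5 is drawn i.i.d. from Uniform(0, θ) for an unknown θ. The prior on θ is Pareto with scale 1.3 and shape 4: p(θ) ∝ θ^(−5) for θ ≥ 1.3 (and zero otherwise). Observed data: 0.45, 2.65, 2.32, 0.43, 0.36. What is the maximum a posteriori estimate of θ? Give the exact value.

θ̂_MAP = 2.65

The Uniform(0, θ) likelihood is θ^(−n) for θ ≥ max(xᵢ), zero otherwise. Here max(xᵢ) = 2.65.
Posterior ∝ θ^(−5) · θ^(−5) = θ^(−10) on θ ≥ max(1.3, 2.65) = 2.65.
This density is strictly decreasing in θ, so the posterior mode lies at the lower boundary of the support.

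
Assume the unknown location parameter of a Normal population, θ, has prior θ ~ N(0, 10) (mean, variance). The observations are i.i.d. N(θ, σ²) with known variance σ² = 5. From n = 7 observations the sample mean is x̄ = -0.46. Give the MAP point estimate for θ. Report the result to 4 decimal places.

n = 7, x̄ = -0.46.
For a Normal prior and Normal likelihood with known variance, the posterior is Normal; its mode equals its mean, the precision-weighted average.
Prior precision 1/σ₀² = 1/10 = 0.1; data precision n/σ² = 7/5 = 1.4.
θ̂ = (0.1·0 + 1.4·(-0.46)) / (0.1 + 1.4) = (-0.644)/1.5 = -161/375 ≈ -0.4293.

θ̂_MAP = -0.4293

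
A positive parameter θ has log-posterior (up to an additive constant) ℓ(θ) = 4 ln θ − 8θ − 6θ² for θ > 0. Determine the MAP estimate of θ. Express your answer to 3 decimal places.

θ̂_MAP = 0.333

ℓ'(θ) = 4/θ − 8 − 12θ. Setting this to zero and multiplying by θ: 12θ² + 8θ − 4 = 0.
θ = (−8 + √(8² + 4·12·4)) / (2·12) = (−8 + √256) / 24 = (−8 + 16)/24 = 1/3.
ℓ''(θ) = −4/θ² − 12 < 0, confirming a maximum.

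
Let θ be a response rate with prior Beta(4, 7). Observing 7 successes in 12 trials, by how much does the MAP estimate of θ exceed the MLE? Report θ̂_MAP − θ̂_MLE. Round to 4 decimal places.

MAP − MLE = -0.1071

Posterior is Beta(11, 12); MAP = (11−1)/(23−2) = 10/21 ≈ 0.47619.
MLE ignores the prior: θ̂_MLE = k/n = 7/12 ≈ 0.58333.
Difference = 10/21 − 7/12 = -3/28 ≈ -0.1071.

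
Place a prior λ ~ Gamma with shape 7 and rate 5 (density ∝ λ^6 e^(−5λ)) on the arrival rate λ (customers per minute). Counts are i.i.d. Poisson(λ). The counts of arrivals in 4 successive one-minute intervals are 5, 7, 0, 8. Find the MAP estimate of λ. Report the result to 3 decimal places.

λ̂_MAP = 2.889

Σxᵢ = 5+7+0+8 = 20, with n = 4.
Posterior ∝ λ^6e^(−5λ) · λ^20e^(−4λ) = λ^26e^(−9λ), i.e. Gamma(shape=27, rate=9).
The mode of a Gamma(a, b) with a ≥ 1 (shape–rate) is (a−1)/b = 26/9 ≈ 2.889.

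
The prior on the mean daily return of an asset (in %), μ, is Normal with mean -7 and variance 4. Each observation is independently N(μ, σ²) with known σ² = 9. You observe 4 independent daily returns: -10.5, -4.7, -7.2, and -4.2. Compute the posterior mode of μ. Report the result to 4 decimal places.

n = 4; x̄ = ((-10.5) + (-4.7) + (-7.2) + (-4.2))/4 = -26.6/4 = -6.65.
For a Normal prior and Normal likelihood with known variance, the posterior is Normal; its mode equals its mean, the precision-weighted average.
Prior precision 1/σ₀² = 1/4 = 0.25; data precision n/σ² = 4/9.
μ̂ = (0.25·(-7) + (4/9)·(-6.65)) / (0.25 + 4/9) = (-847/180)/(25/36) = -6.7760.

μ̂_MAP = -6.7760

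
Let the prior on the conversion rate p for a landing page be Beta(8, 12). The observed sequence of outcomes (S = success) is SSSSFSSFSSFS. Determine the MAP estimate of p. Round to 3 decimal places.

p̂_MAP = 0.533

Prior: Beta(8, 12).
Data: 9 successes in 12 trials (from the sequence). The binomial likelihood contributes p^9(1−p)^3, so the posterior is Beta(8+9, 12+3) = Beta(17, 15).
For Beta(a, b) with a, b > 1 the mode is (a−1)/(a+b−2) = 16/30 ≈ 0.533.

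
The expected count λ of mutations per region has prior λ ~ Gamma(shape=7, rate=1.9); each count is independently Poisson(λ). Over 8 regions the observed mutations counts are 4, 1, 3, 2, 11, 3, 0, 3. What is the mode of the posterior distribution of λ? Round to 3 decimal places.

λ̂_MAP = 3.333

Σxᵢ = 4+1+3+2+11+3+0+3 = 27, with n = 8.
Posterior ∝ λ^6e^(−1.9λ) · λ^27e^(−8λ) = λ^33e^(−9.9λ), i.e. Gamma(shape=34, rate=9.9).
The mode of a Gamma(a, b) with a ≥ 1 (shape–rate) is (a−1)/b = 33/9.9 ≈ 3.333.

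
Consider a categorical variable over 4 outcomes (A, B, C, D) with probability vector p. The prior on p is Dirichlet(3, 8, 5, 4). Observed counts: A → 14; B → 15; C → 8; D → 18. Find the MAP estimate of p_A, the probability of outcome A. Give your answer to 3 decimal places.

MAP estimate of p_A = 0.225

The posterior is Dirichlet(αᵢ + nᵢ) = Dirichlet(17, 23, 13, 22).
For a Dirichlet(a₁,…,a_K) with all aᵢ > 1, the mode has j-th component (aⱼ − 1)/(Σaᵢ − K).
Here Σaᵢ = 75 and K = 4, so p_A = (17 − 1)/(75 − 4) = 16/71 ≈ 0.225.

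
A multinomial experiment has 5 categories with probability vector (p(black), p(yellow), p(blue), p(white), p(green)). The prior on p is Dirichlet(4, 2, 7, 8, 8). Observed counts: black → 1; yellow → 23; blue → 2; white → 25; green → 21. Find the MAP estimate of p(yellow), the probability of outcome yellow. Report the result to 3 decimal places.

The posterior is Dirichlet(αᵢ + nᵢ) = Dirichlet(5, 25, 9, 33, 29).
For a Dirichlet(a₁,…,a_K) with all aᵢ > 1, the mode has j-th component (aⱼ − 1)/(Σaᵢ − K).
Here Σaᵢ = 101 and K = 5, so p(yellow) = (25 − 1)/(101 − 5) = 24/96 ≈ 0.250.

MAP estimate of p(yellow) = 0.250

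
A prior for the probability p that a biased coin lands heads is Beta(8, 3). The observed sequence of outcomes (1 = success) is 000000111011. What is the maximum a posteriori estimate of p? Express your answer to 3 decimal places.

Prior: Beta(8, 3).
Data: 5 successes in 12 trials (from the sequence). The binomial likelihood contributes p^5(1−p)^7, so the posterior is Beta(8+5, 3+7) = Beta(13, 10).
For Beta(a, b) with a, b > 1 the mode is (a−1)/(a+b−2) = 12/21 ≈ 0.571.

p̂_MAP = 0.571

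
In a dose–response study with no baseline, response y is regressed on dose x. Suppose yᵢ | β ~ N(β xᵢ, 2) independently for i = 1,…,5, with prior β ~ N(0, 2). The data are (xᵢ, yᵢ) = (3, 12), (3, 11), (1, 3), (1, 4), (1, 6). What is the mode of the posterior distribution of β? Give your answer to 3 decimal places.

log p(β | y) = −Σ(yᵢ − βxᵢ)²/(2·2) − β²/(2·2) + const.
Setting the derivative to zero: Σxᵢ(yᵢ − βxᵢ)/2 − β/2 = 0, so β = Σxᵢyᵢ / (Σxᵢ² + σ²/τ²).
Σxᵢyᵢ = 3·12 + 3·11 + 1·3 + 1·4 + 1·6 = 82; Σxᵢ² = 21; σ²/τ² = 1.
β̂_MAP = 82 / (21 + 1) = 82/22 ≈ 3.727.

β̂_MAP = 3.727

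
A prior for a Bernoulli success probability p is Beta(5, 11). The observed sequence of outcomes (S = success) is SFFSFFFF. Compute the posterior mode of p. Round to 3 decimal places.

Prior: Beta(5, 11).
Data: 2 successes in 8 trials (from the sequence). The binomial likelihood contributes p^2(1−p)^6, so the posterior is Beta(5+2, 11+6) = Beta(7, 17).
For Beta(a, b) with a, b > 1 the mode is (a−1)/(a+b−2) = 6/22 ≈ 0.273.

p̂_MAP = 0.273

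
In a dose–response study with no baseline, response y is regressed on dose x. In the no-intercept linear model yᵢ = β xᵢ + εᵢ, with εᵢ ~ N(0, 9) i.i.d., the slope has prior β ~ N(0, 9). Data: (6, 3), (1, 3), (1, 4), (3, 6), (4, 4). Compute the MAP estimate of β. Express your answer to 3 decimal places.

log p(β | y) = −Σ(yᵢ − βxᵢ)²/(2·9) − β²/(2·9) + const.
Setting the derivative to zero: Σxᵢ(yᵢ − βxᵢ)/9 − β/9 = 0, so β = Σxᵢyᵢ / (Σxᵢ² + σ²/τ²).
Σxᵢyᵢ = 6·3 + 1·3 + 1·4 + 3·6 + 4·4 = 59; Σxᵢ² = 63; σ²/τ² = 1.
β̂_MAP = 59 / (63 + 1) = 59/64 ≈ 0.922.

β̂_MAP = 0.922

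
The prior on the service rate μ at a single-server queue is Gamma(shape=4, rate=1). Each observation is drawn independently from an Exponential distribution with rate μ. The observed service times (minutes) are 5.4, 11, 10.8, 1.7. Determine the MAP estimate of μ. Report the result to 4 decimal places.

The Exponential(rate=μ) likelihood is ∝ μ^n e^(−μΣtᵢ). Here n = 4 and Σtᵢ = 5.4 + 11 + 10.8 + 1.7 = 28.9.
Posterior ∝ μ^3e^(−1μ) · μ^4e^(−28.9μ) = μ^7e^(−29.9μ), i.e. Gamma(8, 29.9).
Mode = (a−1)/b = 7/29.9 ≈ 0.2341.

μ̂_MAP = 0.2341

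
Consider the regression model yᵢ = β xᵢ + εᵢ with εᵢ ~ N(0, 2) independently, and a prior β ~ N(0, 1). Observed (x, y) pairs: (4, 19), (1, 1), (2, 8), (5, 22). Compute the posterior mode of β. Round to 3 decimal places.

β̂_MAP = 4.229

log p(β | y) = −Σ(yᵢ − βxᵢ)²/(2·2) − β²/(2·1) + const.
Setting the derivative to zero: Σxᵢ(yᵢ − βxᵢ)/2 − β/1 = 0, so β = Σxᵢyᵢ / (Σxᵢ² + σ²/τ²).
Σxᵢyᵢ = 4·19 + 1·1 + 2·8 + 5·22 = 203; Σxᵢ² = 46; σ²/τ² = 2.
β̂_MAP = 203 / (46 + 2) = 203/48 ≈ 4.229.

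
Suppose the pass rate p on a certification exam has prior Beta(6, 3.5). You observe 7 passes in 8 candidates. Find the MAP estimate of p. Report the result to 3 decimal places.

p̂_MAP = 0.774

Prior: Beta(6, 3.5).
Data: 7 successes in 8 trials. The binomial likelihood contributes p^7(1−p)^1, so the posterior is Beta(6+7, 3.5+1) = Beta(13, 4.5).
For Beta(a, b) with a, b > 1 the mode is (a−1)/(a+b−2) = 12/15.5 ≈ 0.774.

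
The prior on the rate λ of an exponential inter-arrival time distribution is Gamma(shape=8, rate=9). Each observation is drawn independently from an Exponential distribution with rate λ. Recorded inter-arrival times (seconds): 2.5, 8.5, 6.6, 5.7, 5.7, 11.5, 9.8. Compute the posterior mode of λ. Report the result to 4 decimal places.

The Exponential(rate=λ) likelihood is ∝ λ^n e^(−λΣtᵢ). Here n = 7 and Σtᵢ = 2.5 + 8.5 + 6.6 + 5.7 + 5.7 + 11.5 + 9.8 = 50.3.
Posterior ∝ λ^7e^(−9λ) · λ^7e^(−50.3λ) = λ^14e^(−59.3λ), i.e. Gamma(15, 59.3).
Mode = (a−1)/b = 14/59.3 ≈ 0.2361.

λ̂_MAP = 0.2361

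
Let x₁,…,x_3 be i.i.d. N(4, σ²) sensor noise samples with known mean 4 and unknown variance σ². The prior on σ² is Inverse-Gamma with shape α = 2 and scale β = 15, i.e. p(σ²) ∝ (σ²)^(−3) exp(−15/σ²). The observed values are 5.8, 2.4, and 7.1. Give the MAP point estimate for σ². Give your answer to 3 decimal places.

σ̂²_MAP = 5.046

Sum of squared deviations about the known mean: SS = (5.8−4)² + (2.4−4)² + (7.1−4)² = 15.41.
The Normal likelihood contributes (σ²)^(−n/2) exp(−SS/(2σ²)), so the posterior is Inverse-Gamma(α + n/2, β + SS/2) = Inverse-Gamma(3.5, 22.705).
The mode of Inverse-Gamma(a, b) is b/(a+1) = 22.705/4.5 ≈ 5.046.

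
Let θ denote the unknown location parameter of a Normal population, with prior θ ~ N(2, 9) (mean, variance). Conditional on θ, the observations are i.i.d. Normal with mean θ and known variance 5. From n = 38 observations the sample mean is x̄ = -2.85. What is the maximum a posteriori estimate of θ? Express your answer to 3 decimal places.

n = 38, x̄ = -2.85.
For a Normal prior and Normal likelihood with known variance, the posterior is Normal; its mode equals its mean, the precision-weighted average.
Prior precision 1/σ₀² = 1/9; data precision n/σ² = 38/5 = 7.6.
θ̂ = ((1/9)·2 + 7.6·(-2.85)) / (1/9 + 7.6) = (-9647/450)/(347/45) = -9647/3470 ≈ -2.780.

θ̂_MAP = -2.780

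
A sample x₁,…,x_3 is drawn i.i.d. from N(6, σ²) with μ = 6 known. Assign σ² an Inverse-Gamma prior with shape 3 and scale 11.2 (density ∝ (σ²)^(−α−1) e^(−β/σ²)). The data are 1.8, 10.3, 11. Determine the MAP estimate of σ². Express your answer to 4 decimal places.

Sum of squared deviations about the known mean: SS = (1.8−6)² + (10.3−6)² + (11−6)² = 61.13.
The Normal likelihood contributes (σ²)^(−n/2) exp(−SS/(2σ²)), so the posterior is Inverse-Gamma(α + n/2, β + SS/2) = Inverse-Gamma(4.5, 41.765).
The mode of Inverse-Gamma(a, b) is b/(a+1) = 41.765/5.5 ≈ 7.5936.

σ̂²_MAP = 7.5936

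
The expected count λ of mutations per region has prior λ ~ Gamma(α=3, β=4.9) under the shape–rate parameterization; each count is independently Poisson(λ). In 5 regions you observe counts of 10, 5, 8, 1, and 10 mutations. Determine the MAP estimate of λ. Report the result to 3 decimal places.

Σxᵢ = 10+5+8+1+10 = 34, with n = 5.
Posterior ∝ λ^2e^(−4.9λ) · λ^34e^(−5λ) = λ^36e^(−9.9λ), i.e. Gamma(shape=37, rate=9.9).
The mode of a Gamma(a, b) with a ≥ 1 (shape–rate) is (a−1)/b = 36/9.9 ≈ 3.636.

λ̂_MAP = 3.636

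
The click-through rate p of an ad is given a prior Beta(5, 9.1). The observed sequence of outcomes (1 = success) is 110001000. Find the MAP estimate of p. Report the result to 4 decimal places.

p̂_MAP = 0.3318

Prior: Beta(5, 9.1).
Data: 3 successes in 9 trials (from the sequence). The binomial likelihood contributes p^3(1−p)^6, so the posterior is Beta(5+3, 9.1+6) = Beta(8, 15.1).
For Beta(a, b) with a, b > 1 the mode is (a−1)/(a+b−2) = 7/21.1 ≈ 0.3318.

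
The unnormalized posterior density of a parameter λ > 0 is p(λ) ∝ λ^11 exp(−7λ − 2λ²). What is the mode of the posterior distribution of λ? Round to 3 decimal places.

λ̂_MAP = 1.000

ℓ'(λ) = 11/λ − 7 − 4λ. Setting this to zero and multiplying by λ: 4λ² + 7λ − 11 = 0.
λ = (−7 + √(7² + 4·4·11)) / (2·4) = (−7 + √225) / 8 = (−7 + 15)/8 = 1.
ℓ''(λ) = −11/λ² − 4 < 0, confirming a maximum.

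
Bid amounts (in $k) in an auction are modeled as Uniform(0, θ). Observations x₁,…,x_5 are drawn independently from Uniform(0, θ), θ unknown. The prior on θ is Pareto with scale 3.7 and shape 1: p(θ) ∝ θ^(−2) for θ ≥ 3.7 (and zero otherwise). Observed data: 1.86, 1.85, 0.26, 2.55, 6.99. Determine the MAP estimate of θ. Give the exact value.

The Uniform(0, θ) likelihood is θ^(−n) for θ ≥ max(xᵢ), zero otherwise. Here max(xᵢ) = 6.99.
Posterior ∝ θ^(−2) · θ^(−5) = θ^(−7) on θ ≥ max(3.7, 6.99) = 6.99.
This density is strictly decreasing in θ, so the posterior mode lies at the lower boundary of the support.

θ̂_MAP = 6.99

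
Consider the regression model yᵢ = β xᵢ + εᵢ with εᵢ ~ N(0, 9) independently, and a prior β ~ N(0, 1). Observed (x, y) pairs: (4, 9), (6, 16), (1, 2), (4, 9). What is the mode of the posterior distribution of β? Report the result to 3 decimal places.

β̂_MAP = 2.179

log p(β | y) = −Σ(yᵢ − βxᵢ)²/(2·9) − β²/(2·1) + const.
Setting the derivative to zero: Σxᵢ(yᵢ − βxᵢ)/9 − β/1 = 0, so β = Σxᵢyᵢ / (Σxᵢ² + σ²/τ²).
Σxᵢyᵢ = 4·9 + 6·16 + 1·2 + 4·9 = 170; Σxᵢ² = 69; σ²/τ² = 9.
β̂_MAP = 170 / (69 + 9) = 170/78 ≈ 2.179.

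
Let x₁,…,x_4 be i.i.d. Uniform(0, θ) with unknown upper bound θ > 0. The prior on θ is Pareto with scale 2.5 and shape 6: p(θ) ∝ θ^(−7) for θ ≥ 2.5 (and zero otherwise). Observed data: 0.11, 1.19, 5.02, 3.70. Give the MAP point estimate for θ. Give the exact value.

The Uniform(0, θ) likelihood is θ^(−n) for θ ≥ max(xᵢ), zero otherwise. Here max(xᵢ) = 5.02.
Posterior ∝ θ^(−7) · θ^(−4) = θ^(−11) on θ ≥ max(2.5, 5.02) = 5.02.
This density is strictly decreasing in θ, so the posterior mode lies at the lower boundary of the support.

θ̂_MAP = 5.02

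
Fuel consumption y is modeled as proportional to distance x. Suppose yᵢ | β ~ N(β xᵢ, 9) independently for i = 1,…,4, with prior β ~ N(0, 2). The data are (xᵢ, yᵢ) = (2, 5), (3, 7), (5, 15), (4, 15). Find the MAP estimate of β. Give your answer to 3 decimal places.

log p(β | y) = −Σ(yᵢ − βxᵢ)²/(2·9) − β²/(2·2) + const.
Setting the derivative to zero: Σxᵢ(yᵢ − βxᵢ)/9 − β/2 = 0, so β = Σxᵢyᵢ / (Σxᵢ² + σ²/τ²).
Σxᵢyᵢ = 2·5 + 3·7 + 5·15 + 4·15 = 166; Σxᵢ² = 54; σ²/τ² = 4.5.
β̂_MAP = 166 / (54 + 4.5) = 166/58.5 ≈ 2.838.

β̂_MAP = 2.838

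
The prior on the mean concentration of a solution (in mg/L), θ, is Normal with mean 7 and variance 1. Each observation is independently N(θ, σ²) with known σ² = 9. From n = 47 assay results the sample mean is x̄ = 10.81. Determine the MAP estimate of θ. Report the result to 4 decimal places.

n = 47, x̄ = 10.81.
For a Normal prior and Normal likelihood with known variance, the posterior is Normal; its mode equals its mean, the precision-weighted average.
Prior precision 1/σ₀² = 1/1 = 1; data precision n/σ² = 47/9.
θ̂ = (1·7 + (47/9)·10.81) / (1 + 47/9) = (57107/900)/(56/9) = 57107/5600 ≈ 10.1977.

θ̂_MAP = 10.1977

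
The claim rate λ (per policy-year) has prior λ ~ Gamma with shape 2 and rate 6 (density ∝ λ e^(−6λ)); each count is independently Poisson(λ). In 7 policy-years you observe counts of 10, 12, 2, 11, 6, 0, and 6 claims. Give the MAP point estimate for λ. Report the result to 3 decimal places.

λ̂_MAP = 3.692

Σxᵢ = 10+12+2+11+6+0+6 = 47, with n = 7.
Posterior ∝ λe^(−6λ) · λ^47e^(−7λ) = λ^48e^(−13λ), i.e. Gamma(shape=49, rate=13).
The mode of a Gamma(a, b) with a ≥ 1 (shape–rate) is (a−1)/b = 48/13 ≈ 3.692.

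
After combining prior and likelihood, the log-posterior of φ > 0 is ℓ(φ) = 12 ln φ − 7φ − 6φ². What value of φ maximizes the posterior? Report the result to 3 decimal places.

φ̂_MAP = 0.750

ℓ'(φ) = 12/φ − 7 − 12φ. Setting this to zero and multiplying by φ: 12φ² + 7φ − 12 = 0.
φ = (−7 + √(7² + 4·12·12)) / (2·12) = (−7 + √625) / 24 = (−7 + 25)/24 = 3/4.
ℓ''(φ) = −12/φ² − 12 < 0, confirming a maximum.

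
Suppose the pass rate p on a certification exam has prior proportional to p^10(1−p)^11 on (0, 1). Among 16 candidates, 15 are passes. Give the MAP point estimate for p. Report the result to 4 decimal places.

p̂_MAP = 0.6757

The prior density ∝ p^10(1−p)^11 is the kernel of Beta(11, 12).
Data: 15 successes in 16 trials. The binomial likelihood contributes p^15(1−p)^1, so the posterior is Beta(11+15, 12+1) = Beta(26, 13).
For Beta(a, b) with a, b > 1 the mode is (a−1)/(a+b−2) = 25/37 ≈ 0.6757.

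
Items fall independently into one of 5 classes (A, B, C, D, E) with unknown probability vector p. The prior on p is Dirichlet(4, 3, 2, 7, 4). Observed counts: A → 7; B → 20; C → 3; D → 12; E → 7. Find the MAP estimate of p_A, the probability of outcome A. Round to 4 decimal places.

MAP estimate of p_A = 0.1563

The posterior is Dirichlet(αᵢ + nᵢ) = Dirichlet(11, 23, 5, 19, 11).
For a Dirichlet(a₁,…,a_K) with all aᵢ > 1, the mode has j-th component (aⱼ − 1)/(Σaᵢ − K).
Here Σaᵢ = 69 and K = 5, so p_A = (11 − 1)/(69 − 5) = 10/64 ≈ 0.1563.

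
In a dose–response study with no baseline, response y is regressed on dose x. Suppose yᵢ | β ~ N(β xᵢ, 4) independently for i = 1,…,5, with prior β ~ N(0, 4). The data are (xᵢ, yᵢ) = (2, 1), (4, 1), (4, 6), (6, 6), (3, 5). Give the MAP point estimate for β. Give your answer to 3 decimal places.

β̂_MAP = 0.988

log p(β | y) = −Σ(yᵢ − βxᵢ)²/(2·4) − β²/(2·4) + const.
Setting the derivative to zero: Σxᵢ(yᵢ − βxᵢ)/4 − β/4 = 0, so β = Σxᵢyᵢ / (Σxᵢ² + σ²/τ²).
Σxᵢyᵢ = 2·1 + 4·1 + 4·6 + 6·6 + 3·5 = 81; Σxᵢ² = 81; σ²/τ² = 1.
β̂_MAP = 81 / (81 + 1) = 81/82 ≈ 0.988.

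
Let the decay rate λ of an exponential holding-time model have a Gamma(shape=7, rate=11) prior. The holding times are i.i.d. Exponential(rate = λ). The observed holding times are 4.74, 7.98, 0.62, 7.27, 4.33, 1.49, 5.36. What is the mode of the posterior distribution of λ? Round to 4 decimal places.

The Exponential(rate=λ) likelihood is ∝ λ^n e^(−λΣtᵢ). Here n = 7 and Σtᵢ = 4.74 + 7.98 + 0.62 + 7.27 + 4.33 + 1.49 + 5.36 = 31.79.
Posterior ∝ λ^6e^(−11λ) · λ^7e^(−31.79λ) = λ^13e^(−42.79λ), i.e. Gamma(14, 42.79).
Mode = (a−1)/b = 13/42.79 ≈ 0.3038.

λ̂_MAP = 0.3038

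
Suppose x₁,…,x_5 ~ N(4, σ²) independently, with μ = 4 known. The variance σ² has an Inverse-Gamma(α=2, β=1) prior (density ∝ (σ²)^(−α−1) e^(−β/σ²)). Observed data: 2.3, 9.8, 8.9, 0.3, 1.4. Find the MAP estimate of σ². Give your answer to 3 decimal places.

Sum of squared deviations about the known mean: SS = (2.3−4)² + (9.8−4)² + (8.9−4)² + (0.3−4)² + (1.4−4)² = 80.99.
The Normal likelihood contributes (σ²)^(−n/2) exp(−SS/(2σ²)), so the posterior is Inverse-Gamma(α + n/2, β + SS/2) = Inverse-Gamma(4.5, 41.495).
The mode of Inverse-Gamma(a, b) is b/(a+1) = 41.495/5.5 ≈ 7.545.

σ̂²_MAP = 7.545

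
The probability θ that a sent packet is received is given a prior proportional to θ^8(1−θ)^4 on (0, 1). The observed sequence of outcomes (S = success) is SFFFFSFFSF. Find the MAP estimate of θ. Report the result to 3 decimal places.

The prior density ∝ θ^8(1−θ)^4 is the kernel of Beta(9, 5).
Data: 3 successes in 10 trials (from the sequence). The binomial likelihood contributes θ^3(1−θ)^7, so the posterior is Beta(9+3, 5+7) = Beta(12, 12).
For Beta(a, b) with a, b > 1 the mode is (a−1)/(a+b−2) = 11/22 ≈ 0.500.

θ̂_MAP = 0.500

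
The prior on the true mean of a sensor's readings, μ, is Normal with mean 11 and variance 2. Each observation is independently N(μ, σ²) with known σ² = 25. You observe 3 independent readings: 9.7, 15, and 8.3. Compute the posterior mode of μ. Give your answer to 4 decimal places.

n = 3; x̄ = (9.7 + 15 + 8.3)/3 = 33/3 = 11.
For a Normal prior and Normal likelihood with known variance, the posterior is Normal; its mode equals its mean, the precision-weighted average.
Prior precision 1/σ₀² = 1/2 = 0.5; data precision n/σ² = 3/25 = 0.12.
μ̂ = (0.5·11 + 0.12·11) / (0.5 + 0.12) = 6.82/0.62 = 11.0000.

μ̂_MAP = 11.0000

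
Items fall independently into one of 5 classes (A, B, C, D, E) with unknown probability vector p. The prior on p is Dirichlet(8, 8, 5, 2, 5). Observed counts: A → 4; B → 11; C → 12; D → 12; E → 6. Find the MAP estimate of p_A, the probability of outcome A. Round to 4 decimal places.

The posterior is Dirichlet(αᵢ + nᵢ) = Dirichlet(12, 19, 17, 14, 11).
For a Dirichlet(a₁,…,a_K) with all aᵢ > 1, the mode has j-th component (aⱼ − 1)/(Σaᵢ − K).
Here Σaᵢ = 73 and K = 5, so p_A = (12 − 1)/(73 − 5) = 11/68 ≈ 0.1618.

MAP estimate of p_A = 0.1618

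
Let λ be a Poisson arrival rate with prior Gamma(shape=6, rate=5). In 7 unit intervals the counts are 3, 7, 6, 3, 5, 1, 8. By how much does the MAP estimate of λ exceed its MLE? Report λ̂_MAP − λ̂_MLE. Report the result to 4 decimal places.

Σxᵢ = 33. Posterior is Gamma(39, 12); MAP = (39−1)/12 = 38/12 ≈ 3.16667.
MLE = x̄ = 33/7 ≈ 4.71429.
Difference = 38/12 − 33/7 = -65/42 ≈ -1.5476.

MAP − MLE = -1.5476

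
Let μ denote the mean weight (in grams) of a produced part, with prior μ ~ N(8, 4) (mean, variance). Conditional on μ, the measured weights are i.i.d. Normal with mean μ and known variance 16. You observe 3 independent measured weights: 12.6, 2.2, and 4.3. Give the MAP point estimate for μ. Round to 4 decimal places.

μ̂_MAP = 7.3000

n = 3; x̄ = (12.6 + 2.2 + 4.3)/3 = 19.1/3 = 191/30 ≈ 6.3667.
For a Normal prior and Normal likelihood with known variance, the posterior is Normal; its mode equals its mean, the precision-weighted average.
Prior precision 1/σ₀² = 1/4 = 0.25; data precision n/σ² = 3/16 = 0.1875.
μ̂ = (0.25·8 + 0.1875·(191/30)) / (0.25 + 0.1875) = 3.19375/0.4375 = 7.3000.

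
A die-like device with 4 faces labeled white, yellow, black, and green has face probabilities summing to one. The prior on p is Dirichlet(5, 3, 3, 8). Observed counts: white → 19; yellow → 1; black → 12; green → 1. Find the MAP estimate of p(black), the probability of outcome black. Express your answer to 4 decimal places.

The posterior is Dirichlet(αᵢ + nᵢ) = Dirichlet(24, 4, 15, 9).
For a Dirichlet(a₁,…,a_K) with all aᵢ > 1, the mode has j-th component (aⱼ − 1)/(Σaᵢ − K).
Here Σaᵢ = 52 and K = 4, so p(black) = (15 − 1)/(52 − 4) = 14/48 ≈ 0.2917.

MAP estimate of p(black) = 0.2917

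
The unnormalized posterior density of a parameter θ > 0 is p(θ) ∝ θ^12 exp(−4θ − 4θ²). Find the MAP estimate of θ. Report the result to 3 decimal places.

θ̂_MAP = 1.000

ℓ'(θ) = 12/θ − 4 − 8θ. Setting this to zero and multiplying by θ: 8θ² + 4θ − 12 = 0.
θ = (−4 + √(4² + 4·8·12)) / (2·8) = (−4 + √400) / 16 = (−4 + 20)/16 = 1.
ℓ''(θ) = −12/θ² − 8 < 0, confirming a maximum.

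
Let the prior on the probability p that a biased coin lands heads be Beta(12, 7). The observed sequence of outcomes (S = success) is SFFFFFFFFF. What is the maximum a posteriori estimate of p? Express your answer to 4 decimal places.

Prior: Beta(12, 7).
Data: 1 success in 10 trials (from the sequence). The binomial likelihood contributes p(1−p)^9, so the posterior is Beta(12+1, 7+9) = Beta(13, 16).
For Beta(a, b) with a, b > 1 the mode is (a−1)/(a+b−2) = 12/27 ≈ 0.4444.

p̂_MAP = 0.4444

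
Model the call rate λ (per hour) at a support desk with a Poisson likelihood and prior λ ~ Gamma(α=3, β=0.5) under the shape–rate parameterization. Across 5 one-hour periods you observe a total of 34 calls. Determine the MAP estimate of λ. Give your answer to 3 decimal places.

Σxᵢ = 34, n = 5.
Posterior ∝ λ^2e^(−0.5λ) · λ^34e^(−5λ) = λ^36e^(−5.5λ), i.e. Gamma(shape=37, rate=5.5).
The mode of a Gamma(a, b) with a ≥ 1 (shape–rate) is (a−1)/b = 36/5.5 ≈ 6.545.

λ̂_MAP = 6.545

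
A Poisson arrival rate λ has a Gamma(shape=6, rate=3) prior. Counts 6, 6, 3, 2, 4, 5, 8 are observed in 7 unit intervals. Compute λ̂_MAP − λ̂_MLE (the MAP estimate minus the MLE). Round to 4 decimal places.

Σxᵢ = 34. Posterior is Gamma(40, 10); MAP = (40−1)/10 = 39/10 ≈ 3.90000.
MLE = x̄ = 34/7 ≈ 4.85714.
Difference = 39/10 − 34/7 = -67/70 ≈ -0.9571.

MAP − MLE = -0.9571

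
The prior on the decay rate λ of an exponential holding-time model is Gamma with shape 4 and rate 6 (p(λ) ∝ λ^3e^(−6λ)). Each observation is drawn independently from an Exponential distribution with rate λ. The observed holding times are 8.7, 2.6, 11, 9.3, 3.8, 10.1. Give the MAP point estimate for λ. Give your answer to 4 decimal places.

λ̂_MAP = 0.1748

The Exponential(rate=λ) likelihood is ∝ λ^n e^(−λΣtᵢ). Here n = 6 and Σtᵢ = 8.7 + 2.6 + 11 + 9.3 + 3.8 + 10.1 = 45.5.
Posterior ∝ λ^3e^(−6λ) · λ^6e^(−45.5λ) = λ^9e^(−51.5λ), i.e. Gamma(10, 51.5).
Mode = (a−1)/b = 9/51.5 ≈ 0.1748.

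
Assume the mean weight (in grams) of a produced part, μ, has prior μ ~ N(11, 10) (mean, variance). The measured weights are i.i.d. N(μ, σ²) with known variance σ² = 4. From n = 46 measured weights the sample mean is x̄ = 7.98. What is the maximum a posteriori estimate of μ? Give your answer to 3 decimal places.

n = 46, x̄ = 7.98.
For a Normal prior and Normal likelihood with known variance, the posterior is Normal; its mode equals its mean, the precision-weighted average.
Prior precision 1/σ₀² = 1/10 = 0.1; data precision n/σ² = 46/4 = 11.5.
μ̂ = (0.1·11 + 11.5·7.98) / (0.1 + 11.5) = 92.87/11.6 = 9287/1160 ≈ 8.006.

μ̂_MAP = 8.006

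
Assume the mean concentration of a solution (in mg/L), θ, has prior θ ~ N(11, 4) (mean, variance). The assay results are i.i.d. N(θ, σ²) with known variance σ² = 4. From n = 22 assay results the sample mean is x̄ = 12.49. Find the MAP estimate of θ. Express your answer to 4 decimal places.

n = 22, x̄ = 12.49.
For a Normal prior and Normal likelihood with known variance, the posterior is Normal; its mode equals its mean, the precision-weighted average.
Prior precision 1/σ₀² = 1/4 = 0.25; data precision n/σ² = 22/4 = 5.5.
θ̂ = (0.25·11 + 5.5·12.49) / (0.25 + 5.5) = 71.445/5.75 = 14289/1150 ≈ 12.4252.

θ̂_MAP = 12.4252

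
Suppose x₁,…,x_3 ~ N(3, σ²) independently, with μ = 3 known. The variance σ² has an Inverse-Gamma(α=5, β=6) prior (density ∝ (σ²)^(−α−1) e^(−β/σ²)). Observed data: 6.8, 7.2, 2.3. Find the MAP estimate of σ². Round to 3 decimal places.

σ̂²_MAP = 2.971

Sum of squared deviations about the known mean: SS = (6.8−3)² + (7.2−3)² + (2.3−3)² = 32.57.
The Normal likelihood contributes (σ²)^(−n/2) exp(−SS/(2σ²)), so the posterior is Inverse-Gamma(α + n/2, β + SS/2) = Inverse-Gamma(6.5, 22.285).
The mode of Inverse-Gamma(a, b) is b/(a+1) = 22.285/7.5 ≈ 2.971.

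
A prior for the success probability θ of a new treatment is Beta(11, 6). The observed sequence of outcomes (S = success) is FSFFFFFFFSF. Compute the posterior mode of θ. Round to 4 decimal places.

Prior: Beta(11, 6).
Data: 2 successes in 11 trials (from the sequence). The binomial likelihood contributes θ^2(1−θ)^9, so the posterior is Beta(11+2, 6+9) = Beta(13, 15).
For Beta(a, b) with a, b > 1 the mode is (a−1)/(a+b−2) = 12/26 ≈ 0.4615.

θ̂_MAP = 0.4615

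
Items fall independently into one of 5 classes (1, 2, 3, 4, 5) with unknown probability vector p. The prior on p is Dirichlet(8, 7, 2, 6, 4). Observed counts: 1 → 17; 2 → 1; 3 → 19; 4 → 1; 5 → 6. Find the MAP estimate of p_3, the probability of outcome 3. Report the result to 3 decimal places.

MAP estimate: 0.303

The posterior is Dirichlet(αᵢ + nᵢ) = Dirichlet(25, 8, 21, 7, 10).
For a Dirichlet(a₁,…,a_K) with all aᵢ > 1, the mode has j-th component (aⱼ − 1)/(Σaᵢ − K).
Here Σaᵢ = 71 and K = 5, so p_3 = (21 − 1)/(71 − 5) = 20/66 ≈ 0.303.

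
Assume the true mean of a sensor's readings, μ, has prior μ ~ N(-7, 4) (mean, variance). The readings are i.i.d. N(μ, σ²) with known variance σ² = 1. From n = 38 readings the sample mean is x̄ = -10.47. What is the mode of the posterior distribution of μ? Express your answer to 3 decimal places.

n = 38, x̄ = -10.47.
For a Normal prior and Normal likelihood with known variance, the posterior is Normal; its mode equals its mean, the precision-weighted average.
Prior precision 1/σ₀² = 1/4 = 0.25; data precision n/σ² = 38/1 = 38.
μ̂ = (0.25·(-7) + 38·(-10.47)) / (0.25 + 38) = (-399.61)/38.25 = -39961/3825 ≈ -10.447.

μ̂_MAP = -10.447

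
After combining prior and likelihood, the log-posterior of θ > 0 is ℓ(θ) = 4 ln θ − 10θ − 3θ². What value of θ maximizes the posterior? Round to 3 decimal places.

θ̂_MAP = 0.333

ℓ'(θ) = 4/θ − 10 − 6θ. Setting this to zero and multiplying by θ: 6θ² + 10θ − 4 = 0.
θ = (−10 + √(10² + 4·6·4)) / (2·6) = (−10 + √196) / 12 = (−10 + 14)/12 = 1/3.
ℓ''(θ) = −4/θ² − 6 < 0, confirming a maximum.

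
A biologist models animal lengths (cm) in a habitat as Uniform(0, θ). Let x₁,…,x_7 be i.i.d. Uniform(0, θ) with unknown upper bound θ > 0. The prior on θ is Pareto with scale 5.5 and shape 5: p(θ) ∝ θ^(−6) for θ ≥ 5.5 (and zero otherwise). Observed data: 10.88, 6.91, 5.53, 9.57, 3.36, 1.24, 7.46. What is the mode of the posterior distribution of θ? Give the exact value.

θ̂_MAP = 10.88

The Uniform(0, θ) likelihood is θ^(−n) for θ ≥ max(xᵢ), zero otherwise. Here max(xᵢ) = 10.88.
Posterior ∝ θ^(−6) · θ^(−7) = θ^(−13) on θ ≥ max(5.5, 10.88) = 10.88.
This density is strictly decreasing in θ, so the posterior mode lies at the lower boundary of the support.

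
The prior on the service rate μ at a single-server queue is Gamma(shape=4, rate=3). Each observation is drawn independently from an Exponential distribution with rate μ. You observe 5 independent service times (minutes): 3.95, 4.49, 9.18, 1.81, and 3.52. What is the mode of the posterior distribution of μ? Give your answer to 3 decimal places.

μ̂_MAP = 0.308

The Exponential(rate=μ) likelihood is ∝ μ^n e^(−μΣtᵢ). Here n = 5 and Σtᵢ = 3.95 + 4.49 + 9.18 + 1.81 + 3.52 = 22.95.
Posterior ∝ μ^3e^(−3μ) · μ^5e^(−22.95μ) = μ^8e^(−25.95μ), i.e. Gamma(9, 25.95).
Mode = (a−1)/b = 8/25.95 ≈ 0.308.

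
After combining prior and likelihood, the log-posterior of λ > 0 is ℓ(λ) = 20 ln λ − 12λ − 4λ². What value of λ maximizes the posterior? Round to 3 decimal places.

λ̂_MAP = 1.000

ℓ'(λ) = 20/λ − 12 − 8λ. Setting this to zero and multiplying by λ: 8λ² + 12λ − 20 = 0.
λ = (−12 + √(12² + 4·8·20)) / (2·8) = (−12 + √784) / 16 = (−12 + 28)/16 = 1.
ℓ''(λ) = −20/λ² − 8 < 0, confirming a maximum.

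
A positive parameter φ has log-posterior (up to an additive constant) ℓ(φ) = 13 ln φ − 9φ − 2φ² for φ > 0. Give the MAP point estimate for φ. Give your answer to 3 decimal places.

φ̂_MAP = 1.000

ℓ'(φ) = 13/φ − 9 − 4φ. Setting this to zero and multiplying by φ: 4φ² + 9φ − 13 = 0.
φ = (−9 + √(9² + 4·4·13)) / (2·4) = (−9 + √289) / 8 = (−9 + 17)/8 = 1.
ℓ''(φ) = −13/φ² − 4 < 0, confirming a maximum.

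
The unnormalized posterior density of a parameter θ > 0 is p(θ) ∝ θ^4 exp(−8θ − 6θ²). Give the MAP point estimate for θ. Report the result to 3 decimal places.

θ̂_MAP = 0.333

ℓ'(θ) = 4/θ − 8 − 12θ. Setting this to zero and multiplying by θ: 12θ² + 8θ − 4 = 0.
θ = (−8 + √(8² + 4·12·4)) / (2·12) = (−8 + √256) / 24 = (−8 + 16)/24 = 1/3.
ℓ''(θ) = −4/θ² − 12 < 0, confirming a maximum.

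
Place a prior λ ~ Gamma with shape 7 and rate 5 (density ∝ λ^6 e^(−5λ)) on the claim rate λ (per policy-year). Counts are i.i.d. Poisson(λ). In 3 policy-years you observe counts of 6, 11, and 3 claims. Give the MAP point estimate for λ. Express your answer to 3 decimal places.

λ̂_MAP = 3.250

Σxᵢ = 6+11+3 = 20, with n = 3.
Posterior ∝ λ^6e^(−5λ) · λ^20e^(−3λ) = λ^26e^(−8λ), i.e. Gamma(shape=27, rate=8).
The mode of a Gamma(a, b) with a ≥ 1 (shape–rate) is (a−1)/b = 26/8 ≈ 3.250.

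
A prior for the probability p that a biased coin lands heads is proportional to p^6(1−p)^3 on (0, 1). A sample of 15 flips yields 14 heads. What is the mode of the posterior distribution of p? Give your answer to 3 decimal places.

p̂_MAP = 0.833

The prior density ∝ p^6(1−p)^3 is the kernel of Beta(7, 4).
Data: 14 successes in 15 trials. The binomial likelihood contributes p^14(1−p)^1, so the posterior is Beta(7+14, 4+1) = Beta(21, 5).
For Beta(a, b) with a, b > 1 the mode is (a−1)/(a+b−2) = 20/24 ≈ 0.833.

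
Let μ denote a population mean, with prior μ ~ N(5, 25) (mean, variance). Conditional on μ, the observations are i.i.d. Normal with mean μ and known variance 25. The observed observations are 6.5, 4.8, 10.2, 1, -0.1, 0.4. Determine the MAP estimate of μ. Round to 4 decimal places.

μ̂_MAP = 3.9714

n = 6; x̄ = (6.5 + 4.8 + 10.2 + 1 + (-0.1) + 0.4)/6 = 22.8/6 = 3.8.
For a Normal prior and Normal likelihood with known variance, the posterior is Normal; its mode equals its mean, the precision-weighted average.
Prior precision 1/σ₀² = 1/25 = 0.04; data precision n/σ² = 6/25 = 0.24.
μ̂ = (0.04·5 + 0.24·3.8) / (0.04 + 0.24) = 1.112/0.28 = 139/35 ≈ 3.9714.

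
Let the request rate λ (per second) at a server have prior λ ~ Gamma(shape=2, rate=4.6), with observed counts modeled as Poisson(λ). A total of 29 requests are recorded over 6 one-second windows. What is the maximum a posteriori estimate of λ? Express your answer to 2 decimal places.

Σxᵢ = 29, n = 6.
Posterior ∝ λe^(−4.6λ) · λ^29e^(−6λ) = λ^30e^(−10.6λ), i.e. Gamma(shape=31, rate=10.6).
The mode of a Gamma(a, b) with a ≥ 1 (shape–rate) is (a−1)/b = 30/10.6 ≈ 2.83.

λ̂_MAP = 2.83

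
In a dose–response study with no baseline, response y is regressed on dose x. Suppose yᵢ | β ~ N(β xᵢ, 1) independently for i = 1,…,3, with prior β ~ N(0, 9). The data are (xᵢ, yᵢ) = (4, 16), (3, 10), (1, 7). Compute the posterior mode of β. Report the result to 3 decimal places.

β̂_MAP = 3.868

log p(β | y) = −Σ(yᵢ − βxᵢ)²/(2·1) − β²/(2·9) + const.
Setting the derivative to zero: Σxᵢ(yᵢ − βxᵢ)/1 − β/9 = 0, so β = Σxᵢyᵢ / (Σxᵢ² + σ²/τ²).
Σxᵢyᵢ = 4·16 + 3·10 + 1·7 = 101; Σxᵢ² = 26; σ²/τ² = 1/9.
β̂_MAP = 101 / (26 + 1/9) = 101/(235/9) = 909/235 ≈ 3.868.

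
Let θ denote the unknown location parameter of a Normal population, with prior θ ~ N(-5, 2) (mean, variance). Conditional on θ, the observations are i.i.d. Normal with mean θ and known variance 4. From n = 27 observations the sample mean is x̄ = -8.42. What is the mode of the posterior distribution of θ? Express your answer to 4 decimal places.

θ̂_MAP = -8.1841

n = 27, x̄ = -8.42.
For a Normal prior and Normal likelihood with known variance, the posterior is Normal; its mode equals its mean, the precision-weighted average.
Prior precision 1/σ₀² = 1/2 = 0.5; data precision n/σ² = 27/4 = 6.75.
θ̂ = (0.5·(-5) + 6.75·(-8.42)) / (0.5 + 6.75) = (-59.335)/7.25 = -11867/1450 ≈ -8.1841.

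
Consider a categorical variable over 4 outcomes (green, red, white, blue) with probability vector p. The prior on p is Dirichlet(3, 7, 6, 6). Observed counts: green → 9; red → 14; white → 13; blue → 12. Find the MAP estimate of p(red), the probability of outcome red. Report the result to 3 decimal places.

MAP estimate of p(red) = 0.303

The posterior is Dirichlet(αᵢ + nᵢ) = Dirichlet(12, 21, 19, 18).
For a Dirichlet(a₁,…,a_K) with all aᵢ > 1, the mode has j-th component (aⱼ − 1)/(Σaᵢ − K).
Here Σaᵢ = 70 and K = 4, so p(red) = (21 − 1)/(70 − 4) = 20/66 ≈ 0.303.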